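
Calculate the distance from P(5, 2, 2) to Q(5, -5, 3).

d = √[(x₂-x₁)² + (y₂-y₁)² + (z₂-z₁)²]
  = √[0² + (-7)² + 1²]
  = √[0 + 49 + 1]
  = √50
  ≈ 7.071

7.071


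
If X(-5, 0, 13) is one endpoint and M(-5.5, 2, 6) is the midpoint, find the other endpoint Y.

Y = 2M - X
  = (2·(-5.5) - (-5), 2·2 - 0, 2·6 - 13)
  = (-11 + 5, 4 + 0, 12 - 13)
  = (-6, 4, -1)

(-6, 4, -1)


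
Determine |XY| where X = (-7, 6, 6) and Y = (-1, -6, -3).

d = √[(x₂-x₁)² + (y₂-y₁)² + (z₂-z₁)²]
  = √[6² + (-12)² + (-9)²]
  = √[36 + 144 + 81]
  = √261
  ≈ 16.16

16.16


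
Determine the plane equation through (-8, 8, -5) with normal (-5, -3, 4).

The plane through P with normal n = (a, b, c) satisfies n·(r - P) = 0,
i.e. ax + by + cz = a·x₀ + b·y₀ + c·z₀.
d = (-5)·(-8) + (-3)·8 + 4·(-5)
  = 40 - 24 - 20
  = -4
Equation: -5x - 3y + 4z = -4

-5x - 3y + 4z = -4


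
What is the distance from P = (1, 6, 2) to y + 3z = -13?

distance = |a·x₀ + b·y₀ + c·z₀ - d| / √(a² + b² + c²)
  = |0·1 + 1·6 + 3·2 - (-13)| / √(0² + 1² + 3²)
  = |0 + 6 + 6 + 13| / √(0 + 1 + 9)
  = |25| / √10
  = 25 / 3.162
  ≈ 7.906

7.906


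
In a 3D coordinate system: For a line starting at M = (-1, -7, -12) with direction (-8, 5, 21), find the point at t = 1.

P(t) = M + t·d
  = (-1 + (-8)·1, -7 + 5·1, -12 + 21·1)
  = (-1 - 8, -7 + 5, -12 + 21)
  = (-9, -2, 9)

(-9, -2, 9)


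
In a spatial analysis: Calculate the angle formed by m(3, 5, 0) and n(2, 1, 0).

m·n = 3·2 + 5·1 + 0·0 = 6 + 5 + 0 = 11
|m| = √(3² + 5² + 0²) = √34 ≈ 5.831
|n| = √(2² + 1² + 0²) = √5 ≈ 2.236
cos θ = (m·n)/(|m||n|) = 11/(5.831·2.236) ≈ 0.8437
θ = arccos(0.8437) ≈ 32.47°

32.47°


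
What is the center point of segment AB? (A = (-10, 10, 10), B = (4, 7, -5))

M = ((x₁+x₂)/2, (y₁+y₂)/2, (z₁+z₂)/2)
  = ((-10 + 4)/2, (10 + 7)/2, (10 - 5)/2)
  = (-6/2, 17/2, 5/2)
  = (-3, 8.5, 2.5)

(-3, 8.5, 2.5)


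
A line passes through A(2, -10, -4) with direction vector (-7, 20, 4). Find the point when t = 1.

P(t) = A + t·d
  = (2 + (-7)·1, -10 + 20·1, -4 + 4·1)
  = (2 - 7, -10 + 20, -4 + 4)
  = (-5, 10, 0)

(-5, 10, 0)


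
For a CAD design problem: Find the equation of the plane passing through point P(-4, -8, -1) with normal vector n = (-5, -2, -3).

The plane through P with normal n = (a, b, c) satisfies n·(r - P) = 0,
i.e. ax + by + cz = a·x₀ + b·y₀ + c·z₀.
d = (-5)·(-4) + (-2)·(-8) + (-3)·(-1)
  = 20 + 16 + 3
  = 39
Equation: -5x - 2y - 3z = 39

-5x - 2y - 3z = 39


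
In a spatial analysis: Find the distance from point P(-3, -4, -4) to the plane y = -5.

distance = |a·x₀ + b·y₀ + c·z₀ - d| / √(a² + b² + c²)
  = |0·(-3) + 1·(-4) + 0·(-4) - (-5)| / √(0² + 1² + 0²)
  = |0 - 4 + 0 + 5| / √(0 + 1 + 0)
  = |1| / √1
  = 1 / 1
  ≈ 1

1


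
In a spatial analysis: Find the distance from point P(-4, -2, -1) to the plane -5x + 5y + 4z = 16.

distance = |a·x₀ + b·y₀ + c·z₀ - d| / √(a² + b² + c²)
  = |(-5)·(-4) + 5·(-2) + 4·(-1) - 16| / √((-5)² + 5² + 4²)
  = |20 - 10 - 4 - 16| / √(25 + 25 + 16)
  = |-10| / √66
  = 10 / 8.124
  ≈ 1.231

1.231


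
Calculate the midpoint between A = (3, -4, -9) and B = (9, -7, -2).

M = ((x₁+x₂)/2, (y₁+y₂)/2, (z₁+z₂)/2)
  = ((3 + 9)/2, (-4 - 7)/2, (-9 - 2)/2)
  = (12/2, -11/2, -11/2)
  = (6, -5.5, -5.5)

(6, -5.5, -5.5)


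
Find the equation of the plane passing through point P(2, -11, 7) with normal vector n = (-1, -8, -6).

The plane through P with normal n = (a, b, c) satisfies n·(r - P) = 0,
i.e. ax + by + cz = a·x₀ + b·y₀ + c·z₀.
d = (-1)·2 + (-8)·(-11) + (-6)·7
  = -2 + 88 - 42
  = 44
Equation: -x - 8y - 6z = 44

-x - 8y - 6z = 44


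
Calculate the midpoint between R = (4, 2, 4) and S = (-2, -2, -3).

M = ((x₁+x₂)/2, (y₁+y₂)/2, (z₁+z₂)/2)
  = ((4 - 2)/2, (2 - 2)/2, (4 - 3)/2)
  = (2/2, 0/2, 1/2)
  = (1, 0, 0.5)

(1, 0, 0.5)


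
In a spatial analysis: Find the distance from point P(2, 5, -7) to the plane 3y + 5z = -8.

distance = |a·x₀ + b·y₀ + c·z₀ - d| / √(a² + b² + c²)
  = |0·2 + 3·5 + 5·(-7) - (-8)| / √(0² + 3² + 5²)
  = |0 + 15 - 35 + 8| / √(0 + 9 + 25)
  = |-12| / √34
  = 12 / 5.831
  ≈ 2.058

2.058


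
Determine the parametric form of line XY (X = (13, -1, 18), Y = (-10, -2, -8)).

Direction vector d = Y - X = (-10 - 13, -2 + 1, -8 - 18) = (-23, -1, -26)
Parametric form r = X + t·d:
x = 13 - 23t, y = -1 - t, z = 18 - 26t

x = 13 - 23t, y = -1 - t, z = 18 - 26t


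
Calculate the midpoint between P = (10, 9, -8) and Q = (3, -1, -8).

M = ((x₁+x₂)/2, (y₁+y₂)/2, (z₁+z₂)/2)
  = ((10 + 3)/2, (9 - 1)/2, (-8 - 8)/2)
  = (13/2, 8/2, -16/2)
  = (6.5, 4, -8)

(6.5, 4, -8)


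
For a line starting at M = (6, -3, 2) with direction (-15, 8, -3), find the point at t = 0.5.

P(t) = M + t·d
  = (6 + (-15)·0.5, -3 + 8·0.5, 2 + (-3)·0.5)
  = (6 - 7.5, -3 + 4, 2 - 1.5)
  = (-1.5, 1, 0.5)

(-1.5, 1, 0.5)


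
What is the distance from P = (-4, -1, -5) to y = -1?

distance = |a·x₀ + b·y₀ + c·z₀ - d| / √(a² + b² + c²)
  = |0·(-4) + 1·(-1) + 0·(-5) - (-1)| / √(0² + 1² + 0²)
  = |0 - 1 + 0 + 1| / √(0 + 1 + 0)
  = |0| / √1
  = 0 / 1
  ≈ 0

0


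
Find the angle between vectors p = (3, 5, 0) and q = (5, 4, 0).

p·q = 3·5 + 5·4 + 0·0 = 15 + 20 + 0 = 35
|p| = √(3² + 5² + 0²) = √34 ≈ 5.831
|q| = √(5² + 4² + 0²) = √41 ≈ 6.403
cos θ = (p·q)/(|p||q|) = 35/(5.831·6.403) ≈ 0.9374
θ = arccos(0.9374) ≈ 20.38°

20.38°


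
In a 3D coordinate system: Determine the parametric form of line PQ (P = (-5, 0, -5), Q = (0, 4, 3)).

Direction vector d = Q - P = (0 + 5, 4 + 0, 3 + 5) = (5, 4, 8)
Parametric form r = P + t·d:
x = -5 + 5t, y = 0 + 4t, z = -5 + 8t

x = -5 + 5t, y = 0 + 4t, z = -5 + 8t


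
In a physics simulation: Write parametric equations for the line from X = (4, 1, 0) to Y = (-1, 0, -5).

Direction vector d = Y - X = (-1 - 4, 0 - 1, -5 + 0) = (-5, -1, -5)
Parametric form r = X + t·d:
x = 4 - 5t, y = 1 - t, z = 0 - 5t

x = 4 - 5t, y = 1 - t, z = 0 - 5t


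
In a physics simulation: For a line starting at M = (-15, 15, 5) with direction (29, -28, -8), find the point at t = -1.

P(t) = M + t·d
  = (-15 + 29·(-1), 15 + (-28)·(-1), 5 + (-8)·(-1))
  = (-15 - 29, 15 + 28, 5 + 8)
  = (-44, 43, 13)

(-44, 43, 13)


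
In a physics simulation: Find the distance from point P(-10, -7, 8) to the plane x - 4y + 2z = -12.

distance = |a·x₀ + b·y₀ + c·z₀ - d| / √(a² + b² + c²)
  = |1·(-10) + (-4)·(-7) + 2·8 - (-12)| / √(1² + (-4)² + 2²)
  = |-10 + 28 + 16 + 12| / √(1 + 16 + 4)
  = |46| / √21
  = 46 / 4.583
  ≈ 10.04

10.04


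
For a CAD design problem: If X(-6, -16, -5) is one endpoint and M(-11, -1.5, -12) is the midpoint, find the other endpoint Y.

Y = 2M - X
  = (2·(-11) - (-6), 2·(-1.5) - (-16), 2·(-12) - (-5))
  = (-22 + 6, -3 + 16, -24 + 5)
  = (-16, 13, -19)

(-16, 13, -19)


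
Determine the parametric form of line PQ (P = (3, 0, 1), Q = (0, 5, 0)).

Direction vector d = Q - P = (0 - 3, 5 + 0, 0 - 1) = (-3, 5, -1)
Parametric form r = P + t·d:
x = 3 - 3t, y = 0 + 5t, z = 1 - t

x = 3 - 3t, y = 0 + 5t, z = 1 - t


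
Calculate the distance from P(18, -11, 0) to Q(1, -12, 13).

d = √[(x₂-x₁)² + (y₂-y₁)² + (z₂-z₁)²]
  = √[(-17)² + (-1)² + 13²]
  = √[289 + 1 + 169]
  = √459
  ≈ 21.42

21.42


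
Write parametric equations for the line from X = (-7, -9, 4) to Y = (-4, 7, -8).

Direction vector d = Y - X = (-4 + 7, 7 + 9, -8 - 4) = (3, 16, -12)
Parametric form r = X + t·d:
x = -7 + 3t, y = -9 + 16t, z = 4 - 12t

x = -7 + 3t, y = -9 + 16t, z = 4 - 12t


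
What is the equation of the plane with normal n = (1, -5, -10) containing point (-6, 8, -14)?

The plane through P with normal n = (a, b, c) satisfies n·(r - P) = 0,
i.e. ax + by + cz = a·x₀ + b·y₀ + c·z₀.
d = 1·(-6) + (-5)·8 + (-10)·(-14)
  = -6 - 40 + 140
  = 94
Equation: x - 5y - 10z = 94

x - 5y - 10z = 94


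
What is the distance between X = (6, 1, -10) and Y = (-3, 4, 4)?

d = √[(x₂-x₁)² + (y₂-y₁)² + (z₂-z₁)²]
  = √[(-9)² + 3² + 14²]
  = √[81 + 9 + 196]
  = √286
  ≈ 16.91

16.91


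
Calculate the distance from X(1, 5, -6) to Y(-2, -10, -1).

d = √[(x₂-x₁)² + (y₂-y₁)² + (z₂-z₁)²]
  = √[(-3)² + (-15)² + 5²]
  = √[9 + 225 + 25]
  = √259
  ≈ 16.09

16.09


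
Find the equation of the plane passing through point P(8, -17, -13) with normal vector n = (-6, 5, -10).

The plane through P with normal n = (a, b, c) satisfies n·(r - P) = 0,
i.e. ax + by + cz = a·x₀ + b·y₀ + c·z₀.
d = (-6)·8 + 5·(-17) + (-10)·(-13)
  = -48 - 85 + 130
  = -3
Equation: -6x + 5y - 10z = -3

-6x + 5y - 10z = -3


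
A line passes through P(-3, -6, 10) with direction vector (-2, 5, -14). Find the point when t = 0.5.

P(t) = P + t·d
  = (-3 + (-2)·0.5, -6 + 5·0.5, 10 + (-14)·0.5)
  = (-3 - 1, -6 + 2.5, 10 - 7)
  = (-4, -3.5, 3)

(-4, -3.5, 3)


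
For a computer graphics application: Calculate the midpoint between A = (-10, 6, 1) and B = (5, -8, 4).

M = ((x₁+x₂)/2, (y₁+y₂)/2, (z₁+z₂)/2)
  = ((-10 + 5)/2, (6 - 8)/2, (1 + 4)/2)
  = (-5/2, -2/2, 5/2)
  = (-2.5, -1, 2.5)

(-2.5, -1, 2.5)


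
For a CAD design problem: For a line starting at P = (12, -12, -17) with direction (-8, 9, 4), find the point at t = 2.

P(t) = P + t·d
  = (12 + (-8)·2, -12 + 9·2, -17 + 4·2)
  = (12 - 16, -12 + 18, -17 + 8)
  = (-4, 6, -9)

(-4, 6, -9)


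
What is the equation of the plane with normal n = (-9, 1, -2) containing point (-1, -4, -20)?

The plane through P with normal n = (a, b, c) satisfies n·(r - P) = 0,
i.e. ax + by + cz = a·x₀ + b·y₀ + c·z₀.
d = (-9)·(-1) + 1·(-4) + (-2)·(-20)
  = 9 - 4 + 40
  = 45
Equation: -9x + y - 2z = 45

-9x + y - 2z = 45


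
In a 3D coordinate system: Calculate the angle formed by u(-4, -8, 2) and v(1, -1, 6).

u·v = (-4)·1 + (-8)·(-1) + 2·6 = -4 + 8 + 12 = 16
|u| = √((-4)² + (-8)² + 2²) = √84 ≈ 9.165
|v| = √(1² + (-1)² + 6²) = √38 ≈ 6.164
cos θ = (u·v)/(|u||v|) = 16/(9.165·6.164) ≈ 0.2832
θ = arccos(0.2832) ≈ 73.55°

73.55°


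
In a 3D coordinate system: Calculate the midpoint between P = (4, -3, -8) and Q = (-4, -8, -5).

M = ((x₁+x₂)/2, (y₁+y₂)/2, (z₁+z₂)/2)
  = ((4 - 4)/2, (-3 - 8)/2, (-8 - 5)/2)
  = (0/2, -11/2, -13/2)
  = (0, -5.5, -6.5)

(0, -5.5, -6.5)


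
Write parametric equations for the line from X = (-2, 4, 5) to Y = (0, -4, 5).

Direction vector d = Y - X = (0 + 2, -4 - 4, 5 - 5) = (2, -8, 0)
Parametric form r = X + t·d:
x = -2 + 2t, y = 4 - 8t, z = 5

x = -2 + 2t, y = 4 - 8t, z = 5


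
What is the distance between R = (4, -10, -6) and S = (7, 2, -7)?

d = √[(x₂-x₁)² + (y₂-y₁)² + (z₂-z₁)²]
  = √[3² + 12² + (-1)²]
  = √[9 + 144 + 1]
  = √154
  ≈ 12.41

12.41


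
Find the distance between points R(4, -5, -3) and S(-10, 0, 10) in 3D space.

d = √[(x₂-x₁)² + (y₂-y₁)² + (z₂-z₁)²]
  = √[(-14)² + 5² + 13²]
  = √[196 + 25 + 169]
  = √390
  ≈ 19.75

19.75


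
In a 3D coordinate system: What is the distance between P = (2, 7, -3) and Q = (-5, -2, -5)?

d = √[(x₂-x₁)² + (y₂-y₁)² + (z₂-z₁)²]
  = √[(-7)² + (-9)² + (-2)²]
  = √[49 + 81 + 4]
  = √134
  ≈ 11.58

11.58


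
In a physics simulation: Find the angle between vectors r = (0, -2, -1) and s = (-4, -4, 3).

r·s = 0·(-4) + (-2)·(-4) + (-1)·3 = 0 + 8 - 3 = 5
|r| = √(0² + (-2)² + (-1)²) = √5 ≈ 2.236
|s| = √((-4)² + (-4)² + 3²) = √41 ≈ 6.403
cos θ = (r·s)/(|r||s|) = 5/(2.236·6.403) ≈ 0.3492
θ = arccos(0.3492) ≈ 69.56°

69.56°


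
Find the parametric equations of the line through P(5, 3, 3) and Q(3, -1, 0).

Direction vector d = Q - P = (3 - 5, -1 - 3, 0 - 3) = (-2, -4, -3)
Parametric form r = P + t·d:
x = 5 - 2t, y = 3 - 4t, z = 3 - 3t

x = 5 - 2t, y = 3 - 4t, z = 3 - 3t


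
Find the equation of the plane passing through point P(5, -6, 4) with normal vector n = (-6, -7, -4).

The plane through P with normal n = (a, b, c) satisfies n·(r - P) = 0,
i.e. ax + by + cz = a·x₀ + b·y₀ + c·z₀.
d = (-6)·5 + (-7)·(-6) + (-4)·4
  = -30 + 42 - 16
  = -4
Equation: -6x - 7y - 4z = -4

-6x - 7y - 4z = -4


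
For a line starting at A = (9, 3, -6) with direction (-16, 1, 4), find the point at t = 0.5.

P(t) = A + t·d
  = (9 + (-16)·0.5, 3 + 1·0.5, -6 + 4·0.5)
  = (9 - 8, 3 + 0.5, -6 + 2)
  = (1, 3.5, -4)

(1, 3.5, -4)


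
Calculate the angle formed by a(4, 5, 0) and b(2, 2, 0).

a·b = 4·2 + 5·2 + 0·0 = 8 + 10 + 0 = 18
|a| = √(4² + 5² + 0²) = √41 ≈ 6.403
|b| = √(2² + 2² + 0²) = √8 ≈ 2.828
cos θ = (a·b)/(|a||b|) = 18/(6.403·2.828) ≈ 0.9939
θ = arccos(0.9939) ≈ 6.34°

6.34°


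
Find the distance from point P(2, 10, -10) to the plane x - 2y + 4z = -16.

distance = |a·x₀ + b·y₀ + c·z₀ - d| / √(a² + b² + c²)
  = |1·2 + (-2)·10 + 4·(-10) - (-16)| / √(1² + (-2)² + 4²)
  = |2 - 20 - 40 + 16| / √(1 + 4 + 16)
  = |-42| / √21
  = 42 / 4.583
  ≈ 9.165

9.165


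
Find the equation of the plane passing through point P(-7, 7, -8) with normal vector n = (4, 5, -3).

The plane through P with normal n = (a, b, c) satisfies n·(r - P) = 0,
i.e. ax + by + cz = a·x₀ + b·y₀ + c·z₀.
d = 4·(-7) + 5·7 + (-3)·(-8)
  = -28 + 35 + 24
  = 31
Equation: 4x + 5y - 3z = 31

4x + 5y - 3z = 31


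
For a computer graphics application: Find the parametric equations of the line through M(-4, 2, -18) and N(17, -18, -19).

Direction vector d = N - M = (17 + 4, -18 - 2, -19 + 18) = (21, -20, -1)
Parametric form r = M + t·d:
x = -4 + 21t, y = 2 - 20t, z = -18 - t

x = -4 + 21t, y = 2 - 20t, z = -18 - t


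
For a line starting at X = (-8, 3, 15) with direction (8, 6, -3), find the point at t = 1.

P(t) = X + t·d
  = (-8 + 8·1, 3 + 6·1, 15 + (-3)·1)
  = (-8 + 8, 3 + 6, 15 - 3)
  = (0, 9, 12)

(0, 9, 12)


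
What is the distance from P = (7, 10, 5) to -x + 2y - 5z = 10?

distance = |a·x₀ + b·y₀ + c·z₀ - d| / √(a² + b² + c²)
  = |(-1)·7 + 2·10 + (-5)·5 - 10| / √((-1)² + 2² + (-5)²)
  = |-7 + 20 - 25 - 10| / √(1 + 4 + 25)
  = |-22| / √30
  = 22 / 5.477
  ≈ 4.017

4.017


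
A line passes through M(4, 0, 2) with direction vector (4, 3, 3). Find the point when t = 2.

P(t) = M + t·d
  = (4 + 4·2, 0 + 3·2, 2 + 3·2)
  = (4 + 8, 0 + 6, 2 + 6)
  = (12, 6, 8)

(12, 6, 8)


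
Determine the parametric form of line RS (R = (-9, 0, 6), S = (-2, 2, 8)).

Direction vector d = S - R = (-2 + 9, 2 + 0, 8 - 6) = (7, 2, 2)
Parametric form r = R + t·d:
x = -9 + 7t, y = 0 + 2t, z = 6 + 2t

x = -9 + 7t, y = 0 + 2t, z = 6 + 2t


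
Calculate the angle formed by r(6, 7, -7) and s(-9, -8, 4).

r·s = 6·(-9) + 7·(-8) + (-7)·4 = -54 - 56 - 28 = -138
|r| = √(6² + 7² + (-7)²) = √134 ≈ 11.58
|s| = √((-9)² + (-8)² + 4²) = √161 ≈ 12.69
cos θ = (r·s)/(|r||s|) = -138/(11.58·12.69) ≈ -0.9395
θ = arccos(-0.9395) ≈ 160°

160°


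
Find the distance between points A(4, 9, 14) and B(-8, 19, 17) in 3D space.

d = √[(x₂-x₁)² + (y₂-y₁)² + (z₂-z₁)²]
  = √[(-12)² + 10² + 3²]
  = √[144 + 100 + 9]
  = √253
  ≈ 15.91

15.91


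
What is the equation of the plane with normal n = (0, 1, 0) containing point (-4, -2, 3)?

The plane through P with normal n = (a, b, c) satisfies n·(r - P) = 0,
i.e. ax + by + cz = a·x₀ + b·y₀ + c·z₀.
d = 0·(-4) + 1·(-2) + 0·3
  = 0 - 2 + 0
  = -2
Equation: y = -2

y = -2


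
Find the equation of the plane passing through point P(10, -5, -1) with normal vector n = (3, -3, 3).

The plane through P with normal n = (a, b, c) satisfies n·(r - P) = 0,
i.e. ax + by + cz = a·x₀ + b·y₀ + c·z₀.
d = 3·10 + (-3)·(-5) + 3·(-1)
  = 30 + 15 - 3
  = 42
Equation: 3x - 3y + 3z = 42

3x - 3y + 3z = 42


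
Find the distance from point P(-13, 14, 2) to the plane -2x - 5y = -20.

distance = |a·x₀ + b·y₀ + c·z₀ - d| / √(a² + b² + c²)
  = |(-2)·(-13) + (-5)·14 + 0·2 - (-20)| / √((-2)² + (-5)² + 0²)
  = |26 - 70 + 0 + 20| / √(4 + 25 + 0)
  = |-24| / √29
  = 24 / 5.385
  ≈ 4.457

4.457


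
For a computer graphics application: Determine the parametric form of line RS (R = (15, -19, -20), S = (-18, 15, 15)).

Direction vector d = S - R = (-18 - 15, 15 + 19, 15 + 20) = (-33, 34, 35)
Parametric form r = R + t·d:
x = 15 - 33t, y = -19 + 34t, z = -20 + 35t

x = 15 - 33t, y = -19 + 34t, z = -20 + 35t


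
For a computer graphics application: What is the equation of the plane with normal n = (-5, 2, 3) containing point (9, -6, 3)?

The plane through P with normal n = (a, b, c) satisfies n·(r - P) = 0,
i.e. ax + by + cz = a·x₀ + b·y₀ + c·z₀.
d = (-5)·9 + 2·(-6) + 3·3
  = -45 - 12 + 9
  = -48
Equation: -5x + 2y + 3z = -48

-5x + 2y + 3z = -48


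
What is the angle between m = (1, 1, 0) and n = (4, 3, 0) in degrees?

m·n = 1·4 + 1·3 + 0·0 = 4 + 3 + 0 = 7
|m| = √(1² + 1² + 0²) = √2 ≈ 1.414
|n| = √(4² + 3² + 0²) = √25 ≈ 5
cos θ = (m·n)/(|m||n|) = 7/(1.414·5) ≈ 0.9899
θ = arccos(0.9899) ≈ 8.13°

8.13°


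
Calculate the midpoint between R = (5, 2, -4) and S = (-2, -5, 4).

M = ((x₁+x₂)/2, (y₁+y₂)/2, (z₁+z₂)/2)
  = ((5 - 2)/2, (2 - 5)/2, (-4 + 4)/2)
  = (3/2, -3/2, 0/2)
  = (1.5, -1.5, 0)

(1.5, -1.5, 0)


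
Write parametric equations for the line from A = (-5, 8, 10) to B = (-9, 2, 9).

Direction vector d = B - A = (-9 + 5, 2 - 8, 9 - 10) = (-4, -6, -1)
Parametric form r = A + t·d:
x = -5 - 4t, y = 8 - 6t, z = 10 - t

x = -5 - 4t, y = 8 - 6t, z = 10 - t


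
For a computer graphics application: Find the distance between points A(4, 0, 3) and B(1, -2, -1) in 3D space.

d = √[(x₂-x₁)² + (y₂-y₁)² + (z₂-z₁)²]
  = √[(-3)² + (-2)² + (-4)²]
  = √[9 + 4 + 16]
  = √29
  ≈ 5.385

5.385


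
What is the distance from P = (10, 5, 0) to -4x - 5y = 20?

distance = |a·x₀ + b·y₀ + c·z₀ - d| / √(a² + b² + c²)
  = |(-4)·10 + (-5)·5 + 0·0 - 20| / √((-4)² + (-5)² + 0²)
  = |-40 - 25 + 0 - 20| / √(16 + 25 + 0)
  = |-85| / √41
  = 85 / 6.403
  ≈ 13.27

13.27


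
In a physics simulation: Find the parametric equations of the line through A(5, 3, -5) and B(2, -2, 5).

Direction vector d = B - A = (2 - 5, -2 - 3, 5 + 5) = (-3, -5, 10)
Parametric form r = A + t·d:
x = 5 - 3t, y = 3 - 5t, z = -5 + 10t

x = 5 - 3t, y = 3 - 5t, z = -5 + 10t


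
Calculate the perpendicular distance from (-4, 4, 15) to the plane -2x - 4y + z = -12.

distance = |a·x₀ + b·y₀ + c·z₀ - d| / √(a² + b² + c²)
  = |(-2)·(-4) + (-4)·4 + 1·15 - (-12)| / √((-2)² + (-4)² + 1²)
  = |8 - 16 + 15 + 12| / √(4 + 16 + 1)
  = |19| / √21
  = 19 / 4.583
  ≈ 4.146

4.146


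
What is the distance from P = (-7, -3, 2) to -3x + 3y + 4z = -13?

distance = |a·x₀ + b·y₀ + c·z₀ - d| / √(a² + b² + c²)
  = |(-3)·(-7) + 3·(-3) + 4·2 - (-13)| / √((-3)² + 3² + 4²)
  = |21 - 9 + 8 + 13| / √(9 + 9 + 16)
  = |33| / √34
  = 33 / 5.831
  ≈ 5.659

5.659


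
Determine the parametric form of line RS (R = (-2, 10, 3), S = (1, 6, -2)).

Direction vector d = S - R = (1 + 2, 6 - 10, -2 - 3) = (3, -4, -5)
Parametric form r = R + t·d:
x = -2 + 3t, y = 10 - 4t, z = 3 - 5t

x = -2 + 3t, y = 10 - 4t, z = 3 - 5t


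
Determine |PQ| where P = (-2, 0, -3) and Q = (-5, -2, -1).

d = √[(x₂-x₁)² + (y₂-y₁)² + (z₂-z₁)²]
  = √[(-3)² + (-2)² + 2²]
  = √[9 + 4 + 4]
  = √17
  ≈ 4.123

4.123


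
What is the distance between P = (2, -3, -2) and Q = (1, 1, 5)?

d = √[(x₂-x₁)² + (y₂-y₁)² + (z₂-z₁)²]
  = √[(-1)² + 4² + 7²]
  = √[1 + 16 + 49]
  = √66
  ≈ 8.124

8.124


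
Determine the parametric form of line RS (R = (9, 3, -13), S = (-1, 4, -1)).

Direction vector d = S - R = (-1 - 9, 4 - 3, -1 + 13) = (-10, 1, 12)
Parametric form r = R + t·d:
x = 9 - 10t, y = 3 + t, z = -13 + 12t

x = 9 - 10t, y = 3 + t, z = -13 + 12t


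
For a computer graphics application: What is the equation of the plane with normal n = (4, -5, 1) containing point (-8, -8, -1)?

The plane through P with normal n = (a, b, c) satisfies n·(r - P) = 0,
i.e. ax + by + cz = a·x₀ + b·y₀ + c·z₀.
d = 4·(-8) + (-5)·(-8) + 1·(-1)
  = -32 + 40 - 1
  = 7
Equation: 4x - 5y + z = 7

4x - 5y + z = 7


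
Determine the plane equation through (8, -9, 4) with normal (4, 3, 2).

The plane through P with normal n = (a, b, c) satisfies n·(r - P) = 0,
i.e. ax + by + cz = a·x₀ + b·y₀ + c·z₀.
d = 4·8 + 3·(-9) + 2·4
  = 32 - 27 + 8
  = 13
Equation: 4x + 3y + 2z = 13

4x + 3y + 2z = 13


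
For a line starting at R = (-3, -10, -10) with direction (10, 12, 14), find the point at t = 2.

P(t) = R + t·d
  = (-3 + 10·2, -10 + 12·2, -10 + 14·2)
  = (-3 + 20, -10 + 24, -10 + 28)
  = (17, 14, 18)

(17, 14, 18)


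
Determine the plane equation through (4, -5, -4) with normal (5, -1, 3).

The plane through P with normal n = (a, b, c) satisfies n·(r - P) = 0,
i.e. ax + by + cz = a·x₀ + b·y₀ + c·z₀.
d = 5·4 + (-1)·(-5) + 3·(-4)
  = 20 + 5 - 12
  = 13
Equation: 5x - y + 3z = 13

5x - y + 3z = 13


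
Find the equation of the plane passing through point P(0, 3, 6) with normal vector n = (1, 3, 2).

The plane through P with normal n = (a, b, c) satisfies n·(r - P) = 0,
i.e. ax + by + cz = a·x₀ + b·y₀ + c·z₀.
d = 1·0 + 3·3 + 2·6
  = 0 + 9 + 12
  = 21
Equation: x + 3y + 2z = 21

x + 3y + 2z = 21


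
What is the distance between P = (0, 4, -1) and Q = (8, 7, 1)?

d = √[(x₂-x₁)² + (y₂-y₁)² + (z₂-z₁)²]
  = √[8² + 3² + 2²]
  = √[64 + 9 + 4]
  = √77
  ≈ 8.775

8.775


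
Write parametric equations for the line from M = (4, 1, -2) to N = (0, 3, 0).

Direction vector d = N - M = (0 - 4, 3 - 1, 0 + 2) = (-4, 2, 2)
Parametric form r = M + t·d:
x = 4 - 4t, y = 1 + 2t, z = -2 + 2t

x = 4 - 4t, y = 1 + 2t, z = -2 + 2t


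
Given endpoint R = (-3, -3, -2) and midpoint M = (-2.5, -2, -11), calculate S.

S = 2M - R
  = (2·(-2.5) - (-3), 2·(-2) - (-3), 2·(-11) - (-2))
  = (-5 + 3, -4 + 3, -22 + 2)
  = (-2, -1, -20)

(-2, -1, -20)


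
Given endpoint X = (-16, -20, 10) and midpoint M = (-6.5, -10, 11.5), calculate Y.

Y = 2M - X
  = (2·(-6.5) - (-16), 2·(-10) - (-20), 2·11.5 - 10)
  = (-13 + 16, -20 + 20, 23 - 10)
  = (3, 0, 13)

(3, 0, 13)


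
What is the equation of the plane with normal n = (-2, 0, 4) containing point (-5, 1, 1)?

The plane through P with normal n = (a, b, c) satisfies n·(r - P) = 0,
i.e. ax + by + cz = a·x₀ + b·y₀ + c·z₀.
d = (-2)·(-5) + 0·1 + 4·1
  = 10 + 0 + 4
  = 14
Equation: -2x + 4z = 14

-2x + 4z = 14


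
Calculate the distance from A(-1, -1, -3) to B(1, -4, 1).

d = √[(x₂-x₁)² + (y₂-y₁)² + (z₂-z₁)²]
  = √[2² + (-3)² + 4²]
  = √[4 + 9 + 16]
  = √29
  ≈ 5.385

5.385


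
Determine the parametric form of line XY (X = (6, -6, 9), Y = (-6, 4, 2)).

Direction vector d = Y - X = (-6 - 6, 4 + 6, 2 - 9) = (-12, 10, -7)
Parametric form r = X + t·d:
x = 6 - 12t, y = -6 + 10t, z = 9 - 7t

x = 6 - 12t, y = -6 + 10t, z = 9 - 7t


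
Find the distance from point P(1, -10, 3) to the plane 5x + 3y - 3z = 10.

distance = |a·x₀ + b·y₀ + c·z₀ - d| / √(a² + b² + c²)
  = |5·1 + 3·(-10) + (-3)·3 - 10| / √(5² + 3² + (-3)²)
  = |5 - 30 - 9 - 10| / √(25 + 9 + 9)
  = |-44| / √43
  = 44 / 6.557
  ≈ 6.71

6.71


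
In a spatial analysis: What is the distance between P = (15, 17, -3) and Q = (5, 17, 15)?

d = √[(x₂-x₁)² + (y₂-y₁)² + (z₂-z₁)²]
  = √[(-10)² + 0² + 18²]
  = √[100 + 0 + 324]
  = √424
  ≈ 20.59

20.59


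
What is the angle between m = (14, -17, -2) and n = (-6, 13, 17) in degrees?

m·n = 14·(-6) + (-17)·13 + (-2)·17 = -84 - 221 - 34 = -339
|m| = √(14² + (-17)² + (-2)²) = √489 ≈ 22.11
|n| = √((-6)² + 13² + 17²) = √494 ≈ 22.23
cos θ = (m·n)/(|m||n|) = -339/(22.11·22.23) ≈ -0.6897
θ = arccos(-0.6897) ≈ 133.6°

133.6°


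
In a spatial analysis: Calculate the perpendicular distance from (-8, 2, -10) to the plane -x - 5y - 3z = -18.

distance = |a·x₀ + b·y₀ + c·z₀ - d| / √(a² + b² + c²)
  = |(-1)·(-8) + (-5)·2 + (-3)·(-10) - (-18)| / √((-1)² + (-5)² + (-3)²)
  = |8 - 10 + 30 + 18| / √(1 + 25 + 9)
  = |46| / √35
  = 46 / 5.916
  ≈ 7.775

7.775


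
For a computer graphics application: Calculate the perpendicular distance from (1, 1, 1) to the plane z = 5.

distance = |a·x₀ + b·y₀ + c·z₀ - d| / √(a² + b² + c²)
  = |0·1 + 0·1 + 1·1 - 5| / √(0² + 0² + 1²)
  = |0 + 0 + 1 - 5| / √(0 + 0 + 1)
  = |-4| / √1
  = 4 / 1
  ≈ 4

4


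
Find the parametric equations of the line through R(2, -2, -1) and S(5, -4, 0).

Direction vector d = S - R = (5 - 2, -4 + 2, 0 + 1) = (3, -2, 1)
Parametric form r = R + t·d:
x = 2 + 3t, y = -2 - 2t, z = -1 + t

x = 2 + 3t, y = -2 - 2t, z = -1 + t


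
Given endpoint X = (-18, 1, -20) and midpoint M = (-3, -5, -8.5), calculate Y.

Y = 2M - X
  = (2·(-3) - (-18), 2·(-5) - 1, 2·(-8.5) - (-20))
  = (-6 + 18, -10 - 1, -17 + 20)
  = (12, -11, 3)

(12, -11, 3)


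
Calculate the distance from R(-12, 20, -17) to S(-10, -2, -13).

d = √[(x₂-x₁)² + (y₂-y₁)² + (z₂-z₁)²]
  = √[2² + (-22)² + 4²]
  = √[4 + 484 + 16]
  = √504
  ≈ 22.45

22.45


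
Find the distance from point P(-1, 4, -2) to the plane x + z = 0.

distance = |a·x₀ + b·y₀ + c·z₀ - d| / √(a² + b² + c²)
  = |1·(-1) + 0·4 + 1·(-2) - 0| / √(1² + 0² + 1²)
  = |-1 + 0 - 2 + 0| / √(1 + 0 + 1)
  = |-3| / √2
  = 3 / 1.414
  ≈ 2.121

2.121


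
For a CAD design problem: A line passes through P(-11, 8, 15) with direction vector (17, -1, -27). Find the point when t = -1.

P(t) = P + t·d
  = (-11 + 17·(-1), 8 + (-1)·(-1), 15 + (-27)·(-1))
  = (-11 - 17, 8 + 1, 15 + 27)
  = (-28, 9, 42)

(-28, 9, 42)


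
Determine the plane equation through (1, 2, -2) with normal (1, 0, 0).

The plane through P with normal n = (a, b, c) satisfies n·(r - P) = 0,
i.e. ax + by + cz = a·x₀ + b·y₀ + c·z₀.
d = 1·1 + 0·2 + 0·(-2)
  = 1 + 0 + 0
  = 1
Equation: x = 1

x = 1


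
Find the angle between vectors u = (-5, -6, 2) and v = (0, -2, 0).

u·v = (-5)·0 + (-6)·(-2) + 2·0 = 0 + 12 + 0 = 12
|u| = √((-5)² + (-6)² + 2²) = √65 ≈ 8.062
|v| = √(0² + (-2)² + 0²) = √4 ≈ 2
cos θ = (u·v)/(|u||v|) = 12/(8.062·2) ≈ 0.7442
θ = arccos(0.7442) ≈ 41.91°

41.91°


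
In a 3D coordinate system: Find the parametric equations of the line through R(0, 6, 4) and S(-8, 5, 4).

Direction vector d = S - R = (-8 + 0, 5 - 6, 4 - 4) = (-8, -1, 0)
Parametric form r = R + t·d:
x = 0 - 8t, y = 6 - t, z = 4

x = 0 - 8t, y = 6 - t, z = 4


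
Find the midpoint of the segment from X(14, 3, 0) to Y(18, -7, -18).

M = ((x₁+x₂)/2, (y₁+y₂)/2, (z₁+z₂)/2)
  = ((14 + 18)/2, (3 - 7)/2, (0 - 18)/2)
  = (32/2, -4/2, -18/2)
  = (16, -2, -9)

(16, -2, -9)


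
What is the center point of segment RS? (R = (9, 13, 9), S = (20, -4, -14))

M = ((x₁+x₂)/2, (y₁+y₂)/2, (z₁+z₂)/2)
  = ((9 + 20)/2, (13 - 4)/2, (9 - 14)/2)
  = (29/2, 9/2, -5/2)
  = (14.5, 4.5, -2.5)

(14.5, 4.5, -2.5)


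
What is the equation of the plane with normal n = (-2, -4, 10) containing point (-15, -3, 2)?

The plane through P with normal n = (a, b, c) satisfies n·(r - P) = 0,
i.e. ax + by + cz = a·x₀ + b·y₀ + c·z₀.
d = (-2)·(-15) + (-4)·(-3) + 10·2
  = 30 + 12 + 20
  = 62
Equation: -2x - 4y + 10z = 62

-2x - 4y + 10z = 62


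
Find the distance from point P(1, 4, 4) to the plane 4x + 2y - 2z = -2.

distance = |a·x₀ + b·y₀ + c·z₀ - d| / √(a² + b² + c²)
  = |4·1 + 2·4 + (-2)·4 - (-2)| / √(4² + 2² + (-2)²)
  = |4 + 8 - 8 + 2| / √(16 + 4 + 4)
  = |6| / √24
  = 6 / 4.899
  ≈ 1.225

1.225


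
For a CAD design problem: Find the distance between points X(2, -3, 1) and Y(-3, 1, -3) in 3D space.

d = √[(x₂-x₁)² + (y₂-y₁)² + (z₂-z₁)²]
  = √[(-5)² + 4² + (-4)²]
  = √[25 + 16 + 16]
  = √57
  ≈ 7.55

7.55


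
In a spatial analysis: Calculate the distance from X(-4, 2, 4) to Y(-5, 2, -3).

d = √[(x₂-x₁)² + (y₂-y₁)² + (z₂-z₁)²]
  = √[(-1)² + 0² + (-7)²]
  = √[1 + 0 + 49]
  = √50
  ≈ 7.071

7.071


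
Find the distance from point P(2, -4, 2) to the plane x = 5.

distance = |a·x₀ + b·y₀ + c·z₀ - d| / √(a² + b² + c²)
  = |1·2 + 0·(-4) + 0·2 - 5| / √(1² + 0² + 0²)
  = |2 + 0 + 0 - 5| / √(1 + 0 + 0)
  = |-3| / √1
  = 3 / 1
  ≈ 3

3


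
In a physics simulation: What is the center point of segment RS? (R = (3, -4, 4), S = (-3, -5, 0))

M = ((x₁+x₂)/2, (y₁+y₂)/2, (z₁+z₂)/2)
  = ((3 - 3)/2, (-4 - 5)/2, (4 + 0)/2)
  = (0/2, -9/2, 4/2)
  = (0, -4.5, 2)

(0, -4.5, 2)


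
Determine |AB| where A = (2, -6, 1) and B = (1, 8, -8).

d = √[(x₂-x₁)² + (y₂-y₁)² + (z₂-z₁)²]
  = √[(-1)² + 14² + (-9)²]
  = √[1 + 196 + 81]
  = √278
  ≈ 16.67

16.67


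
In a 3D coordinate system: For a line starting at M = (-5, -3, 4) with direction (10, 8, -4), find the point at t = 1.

P(t) = M + t·d
  = (-5 + 10·1, -3 + 8·1, 4 + (-4)·1)
  = (-5 + 10, -3 + 8, 4 - 4)
  = (5, 5, 0)

(5, 5, 0)


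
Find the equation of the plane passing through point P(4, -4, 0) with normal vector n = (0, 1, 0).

The plane through P with normal n = (a, b, c) satisfies n·(r - P) = 0,
i.e. ax + by + cz = a·x₀ + b·y₀ + c·z₀.
d = 0·4 + 1·(-4) + 0·0
  = 0 - 4 + 0
  = -4
Equation: y = -4

y = -4


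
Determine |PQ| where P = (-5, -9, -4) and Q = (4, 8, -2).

d = √[(x₂-x₁)² + (y₂-y₁)² + (z₂-z₁)²]
  = √[9² + 17² + 2²]
  = √[81 + 289 + 4]
  = √374
  ≈ 19.34

19.34


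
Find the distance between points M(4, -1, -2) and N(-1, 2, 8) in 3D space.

d = √[(x₂-x₁)² + (y₂-y₁)² + (z₂-z₁)²]
  = √[(-5)² + 3² + 10²]
  = √[25 + 9 + 100]
  = √134
  ≈ 11.58

11.58


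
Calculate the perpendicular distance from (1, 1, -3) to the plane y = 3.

distance = |a·x₀ + b·y₀ + c·z₀ - d| / √(a² + b² + c²)
  = |0·1 + 1·1 + 0·(-3) - 3| / √(0² + 1² + 0²)
  = |0 + 1 + 0 - 3| / √(0 + 1 + 0)
  = |-2| / √1
  = 2 / 1
  ≈ 2

2


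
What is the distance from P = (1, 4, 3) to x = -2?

distance = |a·x₀ + b·y₀ + c·z₀ - d| / √(a² + b² + c²)
  = |1·1 + 0·4 + 0·3 - (-2)| / √(1² + 0² + 0²)
  = |1 + 0 + 0 + 2| / √(1 + 0 + 0)
  = |3| / √1
  = 3 / 1
  ≈ 3

3


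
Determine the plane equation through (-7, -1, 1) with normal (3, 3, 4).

The plane through P with normal n = (a, b, c) satisfies n·(r - P) = 0,
i.e. ax + by + cz = a·x₀ + b·y₀ + c·z₀.
d = 3·(-7) + 3·(-1) + 4·1
  = -21 - 3 + 4
  = -20
Equation: 3x + 3y + 4z = -20

3x + 3y + 4z = -20


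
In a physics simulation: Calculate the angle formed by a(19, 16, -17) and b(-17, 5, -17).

a·b = 19·(-17) + 16·5 + (-17)·(-17) = -323 + 80 + 289 = 46
|a| = √(19² + 16² + (-17)²) = √906 ≈ 30.1
|b| = √((-17)² + 5² + (-17)²) = √603 ≈ 24.56
cos θ = (a·b)/(|a||b|) = 46/(30.1·24.56) ≈ 0.06224
θ = arccos(0.06224) ≈ 86.43°

86.43°


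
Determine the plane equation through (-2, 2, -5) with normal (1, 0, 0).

The plane through P with normal n = (a, b, c) satisfies n·(r - P) = 0,
i.e. ax + by + cz = a·x₀ + b·y₀ + c·z₀.
d = 1·(-2) + 0·2 + 0·(-5)
  = -2 + 0 + 0
  = -2
Equation: x = -2

x = -2


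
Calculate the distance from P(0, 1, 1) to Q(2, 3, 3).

d = √[(x₂-x₁)² + (y₂-y₁)² + (z₂-z₁)²]
  = √[2² + 2² + 2²]
  = √[4 + 4 + 4]
  = √12
  ≈ 3.464

3.464


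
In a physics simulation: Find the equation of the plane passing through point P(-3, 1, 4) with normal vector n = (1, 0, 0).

The plane through P with normal n = (a, b, c) satisfies n·(r - P) = 0,
i.e. ax + by + cz = a·x₀ + b·y₀ + c·z₀.
d = 1·(-3) + 0·1 + 0·4
  = -3 + 0 + 0
  = -3
Equation: x = -3

x = -3


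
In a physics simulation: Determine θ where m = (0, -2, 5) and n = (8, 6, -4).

m·n = 0·8 + (-2)·6 + 5·(-4) = 0 - 12 - 20 = -32
|m| = √(0² + (-2)² + 5²) = √29 ≈ 5.385
|n| = √(8² + 6² + (-4)²) = √116 ≈ 10.77
cos θ = (m·n)/(|m||n|) = -32/(5.385·10.77) ≈ -0.5517
θ = arccos(-0.5517) ≈ 123.5°

123.5°


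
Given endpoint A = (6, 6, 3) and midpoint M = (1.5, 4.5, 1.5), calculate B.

B = 2M - A
  = (2·1.5 - 6, 2·4.5 - 6, 2·1.5 - 3)
  = (3 - 6, 9 - 6, 3 - 3)
  = (-3, 3, 0)

(-3, 3, 0)


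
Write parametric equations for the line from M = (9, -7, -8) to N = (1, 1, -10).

Direction vector d = N - M = (1 - 9, 1 + 7, -10 + 8) = (-8, 8, -2)
Parametric form r = M + t·d:
x = 9 - 8t, y = -7 + 8t, z = -8 - 2t

x = 9 - 8t, y = -7 + 8t, z = -8 - 2t


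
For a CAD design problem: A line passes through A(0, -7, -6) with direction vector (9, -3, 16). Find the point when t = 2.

P(t) = A + t·d
  = (0 + 9·2, -7 + (-3)·2, -6 + 16·2)
  = (0 + 18, -7 - 6, -6 + 32)
  = (18, -13, 26)

(18, -13, 26)


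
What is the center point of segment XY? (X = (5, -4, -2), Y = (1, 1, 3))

M = ((x₁+x₂)/2, (y₁+y₂)/2, (z₁+z₂)/2)
  = ((5 + 1)/2, (-4 + 1)/2, (-2 + 3)/2)
  = (6/2, -3/2, 1/2)
  = (3, -1.5, 0.5)

(3, -1.5, 0.5)


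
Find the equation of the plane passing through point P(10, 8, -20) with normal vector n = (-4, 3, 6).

The plane through P with normal n = (a, b, c) satisfies n·(r - P) = 0,
i.e. ax + by + cz = a·x₀ + b·y₀ + c·z₀.
d = (-4)·10 + 3·8 + 6·(-20)
  = -40 + 24 - 120
  = -136
Equation: -4x + 3y + 6z = -136

-4x + 3y + 6z = -136


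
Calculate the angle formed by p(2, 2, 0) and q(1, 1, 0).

p·q = 2·1 + 2·1 + 0·0 = 2 + 2 + 0 = 4
|p| = √(2² + 2² + 0²) = √8 ≈ 2.828
|q| = √(1² + 1² + 0²) = √2 ≈ 1.414
cos θ = (p·q)/(|p||q|) = 4/(2.828·1.414) ≈ 1
θ = arccos(1) ≈ 0°

0°


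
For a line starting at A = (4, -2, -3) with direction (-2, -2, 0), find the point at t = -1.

P(t) = A + t·d
  = (4 + (-2)·(-1), -2 + (-2)·(-1), -3 + 0·(-1))
  = (4 + 2, -2 + 2, -3 + 0)
  = (6, 0, -3)

(6, 0, -3)


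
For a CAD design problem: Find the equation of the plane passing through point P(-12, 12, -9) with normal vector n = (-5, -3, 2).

The plane through P with normal n = (a, b, c) satisfies n·(r - P) = 0,
i.e. ax + by + cz = a·x₀ + b·y₀ + c·z₀.
d = (-5)·(-12) + (-3)·12 + 2·(-9)
  = 60 - 36 - 18
  = 6
Equation: -5x - 3y + 2z = 6

-5x - 3y + 2z = 6


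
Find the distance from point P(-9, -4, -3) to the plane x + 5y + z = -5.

distance = |a·x₀ + b·y₀ + c·z₀ - d| / √(a² + b² + c²)
  = |1·(-9) + 5·(-4) + 1·(-3) - (-5)| / √(1² + 5² + 1²)
  = |-9 - 20 - 3 + 5| / √(1 + 25 + 1)
  = |-27| / √27
  = 27 / 5.196
  ≈ 5.196

5.196


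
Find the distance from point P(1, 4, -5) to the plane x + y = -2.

distance = |a·x₀ + b·y₀ + c·z₀ - d| / √(a² + b² + c²)
  = |1·1 + 1·4 + 0·(-5) - (-2)| / √(1² + 1² + 0²)
  = |1 + 4 + 0 + 2| / √(1 + 1 + 0)
  = |7| / √2
  = 7 / 1.414
  ≈ 4.95

4.95


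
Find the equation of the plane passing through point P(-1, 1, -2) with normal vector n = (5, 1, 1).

The plane through P with normal n = (a, b, c) satisfies n·(r - P) = 0,
i.e. ax + by + cz = a·x₀ + b·y₀ + c·z₀.
d = 5·(-1) + 1·1 + 1·(-2)
  = -5 + 1 - 2
  = -6
Equation: 5x + y + z = -6

5x + y + z = -6


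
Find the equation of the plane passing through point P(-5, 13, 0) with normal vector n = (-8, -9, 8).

The plane through P with normal n = (a, b, c) satisfies n·(r - P) = 0,
i.e. ax + by + cz = a·x₀ + b·y₀ + c·z₀.
d = (-8)·(-5) + (-9)·13 + 8·0
  = 40 - 117 + 0
  = -77
Equation: -8x - 9y + 8z = -77

-8x - 9y + 8z = -77


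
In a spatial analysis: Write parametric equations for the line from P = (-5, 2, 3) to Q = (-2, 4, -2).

Direction vector d = Q - P = (-2 + 5, 4 - 2, -2 - 3) = (3, 2, -5)
Parametric form r = P + t·d:
x = -5 + 3t, y = 2 + 2t, z = 3 - 5t

x = -5 + 3t, y = 2 + 2t, z = 3 - 5t


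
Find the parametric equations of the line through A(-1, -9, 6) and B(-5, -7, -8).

Direction vector d = B - A = (-5 + 1, -7 + 9, -8 - 6) = (-4, 2, -14)
Parametric form r = A + t·d:
x = -1 - 4t, y = -9 + 2t, z = 6 - 14t

x = -1 - 4t, y = -9 + 2t, z = 6 - 14t


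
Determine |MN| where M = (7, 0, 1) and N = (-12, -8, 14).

d = √[(x₂-x₁)² + (y₂-y₁)² + (z₂-z₁)²]
  = √[(-19)² + (-8)² + 13²]
  = √[361 + 64 + 169]
  = √594
  ≈ 24.37

24.37


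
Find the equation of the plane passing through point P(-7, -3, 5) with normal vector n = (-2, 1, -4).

The plane through P with normal n = (a, b, c) satisfies n·(r - P) = 0,
i.e. ax + by + cz = a·x₀ + b·y₀ + c·z₀.
d = (-2)·(-7) + 1·(-3) + (-4)·5
  = 14 - 3 - 20
  = -9
Equation: -2x + y - 4z = -9

-2x + y - 4z = -9


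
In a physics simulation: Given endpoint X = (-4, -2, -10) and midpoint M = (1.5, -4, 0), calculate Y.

Y = 2M - X
  = (2·1.5 - (-4), 2·(-4) - (-2), 2·0 - (-10))
  = (3 + 4, -8 + 2, 0 + 10)
  = (7, -6, 10)

(7, -6, 10)


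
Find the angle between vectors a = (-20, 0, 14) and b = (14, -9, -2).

a·b = (-20)·14 + 0·(-9) + 14·(-2) = -280 + 0 - 28 = -308
|a| = √((-20)² + 0² + 14²) = √596 ≈ 24.41
|b| = √(14² + (-9)² + (-2)²) = √281 ≈ 16.76
cos θ = (a·b)/(|a||b|) = -308/(24.41·16.76) ≈ -0.7526
θ = arccos(-0.7526) ≈ 138.8°

138.8°


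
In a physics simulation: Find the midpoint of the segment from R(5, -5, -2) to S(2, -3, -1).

M = ((x₁+x₂)/2, (y₁+y₂)/2, (z₁+z₂)/2)
  = ((5 + 2)/2, (-5 - 3)/2, (-2 - 1)/2)
  = (7/2, -8/2, -3/2)
  = (3.5, -4, -1.5)

(3.5, -4, -1.5)


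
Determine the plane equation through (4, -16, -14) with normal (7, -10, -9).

The plane through P with normal n = (a, b, c) satisfies n·(r - P) = 0,
i.e. ax + by + cz = a·x₀ + b·y₀ + c·z₀.
d = 7·4 + (-10)·(-16) + (-9)·(-14)
  = 28 + 160 + 126
  = 314
Equation: 7x - 10y - 9z = 314

7x - 10y - 9z = 314


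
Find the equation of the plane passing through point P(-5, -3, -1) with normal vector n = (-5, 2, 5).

The plane through P with normal n = (a, b, c) satisfies n·(r - P) = 0,
i.e. ax + by + cz = a·x₀ + b·y₀ + c·z₀.
d = (-5)·(-5) + 2·(-3) + 5·(-1)
  = 25 - 6 - 5
  = 14
Equation: -5x + 2y + 5z = 14

-5x + 2y + 5z = 14


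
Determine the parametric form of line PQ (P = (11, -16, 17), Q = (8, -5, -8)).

Direction vector d = Q - P = (8 - 11, -5 + 16, -8 - 17) = (-3, 11, -25)
Parametric form r = P + t·d:
x = 11 - 3t, y = -16 + 11t, z = 17 - 25t

x = 11 - 3t, y = -16 + 11t, z = 17 - 25t


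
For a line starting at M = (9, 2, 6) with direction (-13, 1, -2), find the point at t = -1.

P(t) = M + t·d
  = (9 + (-13)·(-1), 2 + 1·(-1), 6 + (-2)·(-1))
  = (9 + 13, 2 - 1, 6 + 2)
  = (22, 1, 8)

(22, 1, 8)


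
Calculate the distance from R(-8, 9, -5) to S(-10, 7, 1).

d = √[(x₂-x₁)² + (y₂-y₁)² + (z₂-z₁)²]
  = √[(-2)² + (-2)² + 6²]
  = √[4 + 4 + 36]
  = √44
  ≈ 6.633

6.633


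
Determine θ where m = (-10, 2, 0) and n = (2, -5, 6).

m·n = (-10)·2 + 2·(-5) + 0·6 = -20 - 10 + 0 = -30
|m| = √((-10)² + 2² + 0²) = √104 ≈ 10.2
|n| = √(2² + (-5)² + 6²) = √65 ≈ 8.062
cos θ = (m·n)/(|m||n|) = -30/(10.2·8.062) ≈ -0.3649
θ = arccos(-0.3649) ≈ 111.4°

111.4°
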